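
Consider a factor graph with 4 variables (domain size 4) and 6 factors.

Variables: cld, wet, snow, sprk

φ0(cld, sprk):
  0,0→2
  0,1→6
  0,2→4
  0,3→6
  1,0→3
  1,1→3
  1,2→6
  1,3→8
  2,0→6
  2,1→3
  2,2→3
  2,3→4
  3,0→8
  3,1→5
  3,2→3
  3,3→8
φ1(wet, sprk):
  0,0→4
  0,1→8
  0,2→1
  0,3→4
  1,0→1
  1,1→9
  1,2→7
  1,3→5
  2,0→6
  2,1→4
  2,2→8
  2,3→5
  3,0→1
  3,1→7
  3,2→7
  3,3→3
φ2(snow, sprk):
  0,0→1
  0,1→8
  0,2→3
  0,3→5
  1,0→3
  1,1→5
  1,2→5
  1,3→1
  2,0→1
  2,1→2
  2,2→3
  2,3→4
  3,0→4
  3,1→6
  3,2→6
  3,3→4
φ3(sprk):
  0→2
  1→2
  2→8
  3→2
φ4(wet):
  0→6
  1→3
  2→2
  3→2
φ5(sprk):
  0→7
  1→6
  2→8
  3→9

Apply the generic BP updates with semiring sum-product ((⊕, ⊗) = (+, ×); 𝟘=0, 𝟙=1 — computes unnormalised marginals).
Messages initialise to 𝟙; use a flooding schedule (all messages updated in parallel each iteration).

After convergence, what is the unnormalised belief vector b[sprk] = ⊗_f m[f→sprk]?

init: all messages = 𝟙 over 4 values
r1 m[φ0→cld] = [18, 20, 16, 24]
r1 m[φ0→sprk] = [19, 17, 16, 26]
r1 m[φ1→wet] = [17, 22, 23, 18]
r1 m[φ1→sprk] = [12, 28, 23, 17]
r1 m[φ2→snow] = [17, 14, 10, 20]
r1 m[φ2→sprk] = [9, 21, 17, 14]
r1 m[φ3→sprk] = [2, 2, 8, 2]
r1 m[φ4→wet] = [6, 3, 2, 2]
r1 m[φ5→sprk] = [7, 6, 8, 9]
r1 m[cld→φ0] = [1, 1, 1, 1]
r1 m[wet→φ1] = [1, 1, 1, 1]
r1 m[wet→φ4] = [1, 1, 1, 1]
r1 m[snow→φ2] = [1, 1, 1, 1]
r1 m[sprk→φ0] = [1, 1, 1, 1]
r1 m[sprk→φ1] = [1, 1, 1, 1]
r1 m[sprk→φ2] = [1, 1, 1, 1]
r1 m[sprk→φ3] = [1, 1, 1, 1]
r1 m[sprk→φ5] = [1, 1, 1, 1]
r2 m[φ0→cld] = [18, 20, 16, 24]
r2 m[φ0→sprk] = [19, 17, 16, 26]
r2 m[φ1→wet] = [17, 22, 23, 18]
r2 m[φ1→sprk] = [12, 28, 23, 17]
r2 m[φ2→snow] = [17, 14, 10, 20]
r2 m[φ2→sprk] = [9, 21, 17, 14]
r2 m[φ3→sprk] = [2, 2, 8, 2]
r2 m[φ4→wet] = [6, 3, 2, 2]
r2 m[φ5→sprk] = [7, 6, 8, 9]
r2 m[cld→φ0] = [1, 1, 1, 1]
r2 m[wet→φ1] = [6, 3, 2, 2]
r2 m[wet→φ4] = [17, 22, 23, 18]
r2 m[snow→φ2] = [1, 1, 1, 1]
r2 m[sprk→φ0] = [1512, 7056, 25024, 4284]
r2 m[sprk→φ1] = [2394, 4284, 17408, 6552]
r2 m[sprk→φ2] = [3192, 5712, 23552, 7956]
r2 m[sprk→φ3] = [14364, 59976, 50048, 55692]
r2 m[sprk→φ5] = [4104, 19992, 50048, 12376]
r3 m[φ0→cld] = [171160, 210120, 122448, 156720]
r3 m[φ0→sprk] = [19, 17, 16, 26]
r3 m[φ1→wet] = [87464, 195566, 203524, 173894]
r3 m[φ1→sprk] = [41, 97, 57, 55]
r3 m[φ2→snow] = [159324, 163852, 117096, 220176]
r3 m[φ2→sprk] = [9, 21, 17, 14]
r3 m[φ3→sprk] = [2, 2, 8, 2]
r3 m[φ4→wet] = [6, 3, 2, 2]
r3 m[φ5→sprk] = [7, 6, 8, 9]
r3 m[cld→φ0] = [1, 1, 1, 1]
r3 m[wet→φ1] = [6, 3, 2, 2]
r3 m[wet→φ4] = [17, 22, 23, 18]
r3 m[snow→φ2] = [1, 1, 1, 1]
r3 m[sprk→φ0] = [1512, 7056, 25024, 4284]
r3 m[sprk→φ1] = [2394, 4284, 17408, 6552]
r3 m[sprk→φ2] = [3192, 5712, 23552, 7956]
r3 m[sprk→φ3] = [14364, 59976, 50048, 55692]
r3 m[sprk→φ5] = [4104, 19992, 50048, 12376]
r4 m[φ0→cld] = [171160, 210120, 122448, 156720]
r4 m[φ0→sprk] = [19, 17, 16, 26]
r4 m[φ1→wet] = [87464, 195566, 203524, 173894]
r4 m[φ1→sprk] = [41, 97, 57, 55]
r4 m[φ2→snow] = [159324, 163852, 117096, 220176]
r4 m[φ2→sprk] = [9, 21, 17, 14]
r4 m[φ3→sprk] = [2, 2, 8, 2]
r4 m[φ4→wet] = [6, 3, 2, 2]
r4 m[φ5→sprk] = [7, 6, 8, 9]
r4 m[cld→φ0] = [1, 1, 1, 1]
r4 m[wet→φ1] = [6, 3, 2, 2]
r4 m[wet→φ4] = [87464, 195566, 203524, 173894]
r4 m[snow→φ2] = [1, 1, 1, 1]
r4 m[sprk→φ0] = [5166, 24444, 62016, 13860]
r4 m[sprk→φ1] = [2394, 4284, 17408, 6552]
r4 m[sprk→φ2] = [10906, 19788, 58368, 25740]
r4 m[sprk→φ3] = [49077, 207774, 124032, 180180]
r4 m[sprk→φ5] = [14022, 69258, 124032, 40040]
r5 m[φ0→cld] = [488220, 571806, 345816, 460476]
r5 m[φ0→sprk] = [19, 17, 16, 26]
r5 m[φ1→wet] = [87464, 195566, 203524, 173894]
r5 m[φ1→sprk] = [41, 97, 57, 55]
r5 m[φ2→snow] = [473014, 449238, 328546, 615520]
r5 m[φ2→sprk] = [9, 21, 17, 14]
r5 m[φ3→sprk] = [2, 2, 8, 2]
r5 m[φ4→wet] = [6, 3, 2, 2]
r5 m[φ5→sprk] = [7, 6, 8, 9]
r5 m[cld→φ0] = [1, 1, 1, 1]
r5 m[wet→φ1] = [6, 3, 2, 2]
r5 m[wet→φ4] = [87464, 195566, 203524, 173894]
r5 m[snow→φ2] = [1, 1, 1, 1]
r5 m[sprk→φ0] = [5166, 24444, 62016, 13860]
r5 m[sprk→φ1] = [2394, 4284, 17408, 6552]
r5 m[sprk→φ2] = [10906, 19788, 58368, 25740]
r5 m[sprk→φ3] = [49077, 207774, 124032, 180180]
r5 m[sprk→φ5] = [14022, 69258, 124032, 40040]
r6 m[φ0→cld] = [488220, 571806, 345816, 460476]
r6 m[φ0→sprk] = [19, 17, 16, 26]
r6 m[φ1→wet] = [87464, 195566, 203524, 173894]
r6 m[φ1→sprk] = [41, 97, 57, 55]
r6 m[φ2→snow] = [473014, 449238, 328546, 615520]
r6 m[φ2→sprk] = [9, 21, 17, 14]
r6 m[φ3→sprk] = [2, 2, 8, 2]
r6 m[φ4→wet] = [6, 3, 2, 2]
r6 m[φ5→sprk] = [7, 6, 8, 9]
r6 m[cld→φ0] = [1, 1, 1, 1]
r6 m[wet→φ1] = [6, 3, 2, 2]
r6 m[wet→φ4] = [87464, 195566, 203524, 173894]
r6 m[snow→φ2] = [1, 1, 1, 1]
r6 m[sprk→φ0] = [5166, 24444, 62016, 13860]
r6 m[sprk→φ1] = [2394, 4284, 17408, 6552]
r6 m[sprk→φ2] = [10906, 19788, 58368, 25740]
r6 m[sprk→φ3] = [49077, 207774, 124032, 180180]
r6 m[sprk→φ5] = [14022, 69258, 124032, 40040]
fixed point reached at round 6
b[sprk] = ⊗ incoming = [98154, 415548, 992256, 360360]

b[sprk] = [98154, 415548, 992256, 360360]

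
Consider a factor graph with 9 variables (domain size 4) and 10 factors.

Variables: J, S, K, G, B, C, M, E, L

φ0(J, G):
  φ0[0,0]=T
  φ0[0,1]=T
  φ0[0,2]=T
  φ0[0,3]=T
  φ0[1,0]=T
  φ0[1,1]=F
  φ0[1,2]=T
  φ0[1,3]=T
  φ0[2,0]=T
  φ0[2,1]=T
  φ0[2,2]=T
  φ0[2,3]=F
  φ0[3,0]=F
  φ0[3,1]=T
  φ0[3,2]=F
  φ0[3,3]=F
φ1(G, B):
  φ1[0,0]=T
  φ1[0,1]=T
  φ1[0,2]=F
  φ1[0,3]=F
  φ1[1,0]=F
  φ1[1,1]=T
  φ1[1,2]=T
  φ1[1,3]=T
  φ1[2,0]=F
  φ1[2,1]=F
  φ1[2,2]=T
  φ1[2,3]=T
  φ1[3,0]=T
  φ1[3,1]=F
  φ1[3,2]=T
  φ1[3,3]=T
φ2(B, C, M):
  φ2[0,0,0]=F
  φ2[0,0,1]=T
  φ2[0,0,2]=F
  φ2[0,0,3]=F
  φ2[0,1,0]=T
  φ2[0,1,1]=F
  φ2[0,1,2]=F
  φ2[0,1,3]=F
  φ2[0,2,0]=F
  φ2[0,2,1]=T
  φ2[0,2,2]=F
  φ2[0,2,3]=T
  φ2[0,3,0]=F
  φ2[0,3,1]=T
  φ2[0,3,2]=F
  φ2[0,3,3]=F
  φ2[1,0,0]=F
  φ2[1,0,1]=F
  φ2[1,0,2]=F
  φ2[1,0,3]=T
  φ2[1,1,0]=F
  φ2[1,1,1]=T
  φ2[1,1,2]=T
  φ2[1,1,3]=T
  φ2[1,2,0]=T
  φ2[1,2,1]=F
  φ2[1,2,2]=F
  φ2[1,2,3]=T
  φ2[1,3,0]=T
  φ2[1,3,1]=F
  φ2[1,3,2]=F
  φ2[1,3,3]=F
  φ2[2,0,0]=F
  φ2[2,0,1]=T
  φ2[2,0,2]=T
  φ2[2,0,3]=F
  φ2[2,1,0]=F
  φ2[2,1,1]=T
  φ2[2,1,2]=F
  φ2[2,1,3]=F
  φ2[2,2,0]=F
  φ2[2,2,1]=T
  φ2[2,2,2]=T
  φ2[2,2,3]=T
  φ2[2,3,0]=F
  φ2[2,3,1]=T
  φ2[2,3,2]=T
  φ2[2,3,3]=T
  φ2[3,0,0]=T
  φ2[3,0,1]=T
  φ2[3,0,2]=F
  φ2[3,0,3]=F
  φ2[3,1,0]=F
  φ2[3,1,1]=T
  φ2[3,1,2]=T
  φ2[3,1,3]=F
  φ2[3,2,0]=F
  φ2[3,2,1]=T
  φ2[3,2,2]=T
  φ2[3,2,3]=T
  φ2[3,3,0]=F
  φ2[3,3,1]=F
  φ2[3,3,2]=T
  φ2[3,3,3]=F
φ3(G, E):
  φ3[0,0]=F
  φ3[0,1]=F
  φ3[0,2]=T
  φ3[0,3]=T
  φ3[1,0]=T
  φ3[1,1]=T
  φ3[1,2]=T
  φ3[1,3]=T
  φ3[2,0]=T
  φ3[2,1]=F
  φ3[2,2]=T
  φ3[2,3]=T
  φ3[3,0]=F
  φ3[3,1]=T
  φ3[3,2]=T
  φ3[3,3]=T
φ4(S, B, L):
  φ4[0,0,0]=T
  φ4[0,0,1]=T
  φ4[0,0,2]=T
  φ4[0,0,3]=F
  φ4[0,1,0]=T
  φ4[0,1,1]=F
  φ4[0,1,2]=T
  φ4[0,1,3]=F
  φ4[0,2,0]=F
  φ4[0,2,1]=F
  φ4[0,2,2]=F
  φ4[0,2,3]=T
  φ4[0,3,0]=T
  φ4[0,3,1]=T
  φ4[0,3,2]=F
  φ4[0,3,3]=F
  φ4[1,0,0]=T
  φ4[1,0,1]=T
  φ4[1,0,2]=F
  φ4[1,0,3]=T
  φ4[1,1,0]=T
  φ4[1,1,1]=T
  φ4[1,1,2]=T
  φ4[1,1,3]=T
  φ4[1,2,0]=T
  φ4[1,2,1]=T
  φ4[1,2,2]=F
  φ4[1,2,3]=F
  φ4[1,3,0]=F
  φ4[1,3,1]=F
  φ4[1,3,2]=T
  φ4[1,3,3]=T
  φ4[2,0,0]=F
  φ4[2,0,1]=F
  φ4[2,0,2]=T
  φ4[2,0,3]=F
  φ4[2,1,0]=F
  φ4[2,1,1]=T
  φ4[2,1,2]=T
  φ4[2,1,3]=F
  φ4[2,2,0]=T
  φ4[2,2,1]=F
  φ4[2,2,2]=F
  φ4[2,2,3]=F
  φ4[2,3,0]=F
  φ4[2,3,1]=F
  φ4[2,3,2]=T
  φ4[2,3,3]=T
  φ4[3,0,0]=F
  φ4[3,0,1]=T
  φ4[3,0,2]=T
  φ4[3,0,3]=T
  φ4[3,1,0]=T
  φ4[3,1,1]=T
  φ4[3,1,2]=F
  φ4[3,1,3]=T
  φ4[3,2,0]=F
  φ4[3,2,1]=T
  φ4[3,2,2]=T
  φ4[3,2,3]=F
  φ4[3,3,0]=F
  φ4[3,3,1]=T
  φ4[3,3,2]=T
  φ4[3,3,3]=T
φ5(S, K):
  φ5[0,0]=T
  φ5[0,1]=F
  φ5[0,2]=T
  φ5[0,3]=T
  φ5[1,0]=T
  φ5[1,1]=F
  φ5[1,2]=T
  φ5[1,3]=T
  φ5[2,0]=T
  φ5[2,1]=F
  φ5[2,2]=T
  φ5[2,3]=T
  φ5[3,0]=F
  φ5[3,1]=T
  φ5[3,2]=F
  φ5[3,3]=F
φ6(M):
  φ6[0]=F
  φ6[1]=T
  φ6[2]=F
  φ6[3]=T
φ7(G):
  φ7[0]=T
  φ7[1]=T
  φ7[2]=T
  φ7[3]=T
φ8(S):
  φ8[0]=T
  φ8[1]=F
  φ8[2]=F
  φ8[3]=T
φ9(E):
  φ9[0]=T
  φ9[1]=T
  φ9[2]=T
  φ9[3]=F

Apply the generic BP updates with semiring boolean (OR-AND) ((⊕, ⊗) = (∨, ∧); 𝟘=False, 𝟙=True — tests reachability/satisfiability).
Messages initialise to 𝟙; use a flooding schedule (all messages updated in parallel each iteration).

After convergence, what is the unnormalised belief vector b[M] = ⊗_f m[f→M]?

b[M] = [F, T, F, T]

init: all messages = 𝟙 over 4 values
r1 m[φ0→J] = [T, T, T, T]
r1 m[φ0→G] = [T, T, T, T]
r1 m[φ1→G] = [T, T, T, T]
r1 m[φ1→B] = [T, T, T, T]
r1 m[φ2→B] = [T, T, T, T]
r1 m[φ2→C] = [T, T, T, T]
r1 m[φ2→M] = [T, T, T, T]
r1 m[φ3→G] = [T, T, T, T]
r1 m[φ3→E] = [T, T, T, T]
r1 m[φ4→S] = [T, T, T, T]
r1 m[φ4→B] = [T, T, T, T]
r1 m[φ4→L] = [T, T, T, T]
r1 m[φ5→S] = [T, T, T, T]
r1 m[φ5→K] = [T, T, T, T]
r1 m[φ6→M] = [F, T, F, T]
r1 m[φ7→G] = [T, T, T, T]
r1 m[φ8→S] = [T, F, F, T]
r1 m[φ9→E] = [T, T, T, F]
r1 m[J→φ0] = [T, T, T, T]
r1 m[S→φ4] = [T, T, T, T]
r1 m[S→φ5] = [T, T, T, T]
r1 m[S→φ8] = [T, T, T, T]
r1 m[K→φ5] = [T, T, T, T]
r1 m[G→φ0] = [T, T, T, T]
r1 m[G→φ1] = [T, T, T, T]
r1 m[G→φ3] = [T, T, T, T]
r1 m[G→φ7] = [T, T, T, T]
r1 m[B→φ1] = [T, T, T, T]
r1 m[B→φ2] = [T, T, T, T]
r1 m[B→φ4] = [T, T, T, T]
r1 m[C→φ2] = [T, T, T, T]
r1 m[M→φ2] = [T, T, T, T]
r1 m[M→φ6] = [T, T, T, T]
r1 m[E→φ3] = [T, T, T, T]
r1 m[E→φ9] = [T, T, T, T]
r1 m[L→φ4] = [T, T, T, T]
r2 m[φ0→J] = [T, T, T, T]
r2 m[φ0→G] = [T, T, T, T]
r2 m[φ1→G] = [T, T, T, T]
r2 m[φ1→B] = [T, T, T, T]
r2 m[φ2→B] = [T, T, T, T]
r2 m[φ2→C] = [T, T, T, T]
r2 m[φ2→M] = [T, T, T, T]
r2 m[φ3→G] = [T, T, T, T]
r2 m[φ3→E] = [T, T, T, T]
r2 m[φ4→S] = [T, T, T, T]
r2 m[φ4→B] = [T, T, T, T]
r2 m[φ4→L] = [T, T, T, T]
r2 m[φ5→S] = [T, T, T, T]
r2 m[φ5→K] = [T, T, T, T]
r2 m[φ6→M] = [F, T, F, T]
r2 m[φ7→G] = [T, T, T, T]
r2 m[φ8→S] = [T, F, F, T]
r2 m[φ9→E] = [T, T, T, F]
r2 m[J→φ0] = [T, T, T, T]
r2 m[S→φ4] = [T, F, F, T]
r2 m[S→φ5] = [T, F, F, T]
r2 m[S→φ8] = [T, T, T, T]
r2 m[K→φ5] = [T, T, T, T]
r2 m[G→φ0] = [T, T, T, T]
r2 m[G→φ1] = [T, T, T, T]
r2 m[G→φ3] = [T, T, T, T]
r2 m[G→φ7] = [T, T, T, T]
r2 m[B→φ1] = [T, T, T, T]
r2 m[B→φ2] = [T, T, T, T]
r2 m[B→φ4] = [T, T, T, T]
r2 m[C→φ2] = [T, T, T, T]
r2 m[M→φ2] = [F, T, F, T]
r2 m[M→φ6] = [T, T, T, T]
r2 m[E→φ3] = [T, T, T, F]
r2 m[E→φ9] = [T, T, T, T]
r2 m[L→φ4] = [T, T, T, T]
r3 m[φ0→J] = [T, T, T, T]
r3 m[φ0→G] = [T, T, T, T]
r3 m[φ1→G] = [T, T, T, T]
r3 m[φ1→B] = [T, T, T, T]
r3 m[φ2→B] = [T, T, T, T]
r3 m[φ2→C] = [T, T, T, T]
r3 m[φ2→M] = [T, T, T, T]
r3 m[φ3→G] = [T, T, T, T]
r3 m[φ3→E] = [T, T, T, T]
r3 m[φ4→S] = [T, T, T, T]
r3 m[φ4→B] = [T, T, T, T]
r3 m[φ4→L] = [T, T, T, T]
r3 m[φ5→S] = [T, T, T, T]
r3 m[φ5→K] = [T, T, T, T]
r3 m[φ6→M] = [F, T, F, T]
r3 m[φ7→G] = [T, T, T, T]
r3 m[φ8→S] = [T, F, F, T]
r3 m[φ9→E] = [T, T, T, F]
r3 m[J→φ0] = [T, T, T, T]
r3 m[S→φ4] = [T, F, F, T]
r3 m[S→φ5] = [T, F, F, T]
r3 m[S→φ8] = [T, T, T, T]
r3 m[K→φ5] = [T, T, T, T]
r3 m[G→φ0] = [T, T, T, T]
r3 m[G→φ1] = [T, T, T, T]
r3 m[G→φ3] = [T, T, T, T]
r3 m[G→φ7] = [T, T, T, T]
r3 m[B→φ1] = [T, T, T, T]
r3 m[B→φ2] = [T, T, T, T]
r3 m[B→φ4] = [T, T, T, T]
r3 m[C→φ2] = [T, T, T, T]
r3 m[M→φ2] = [F, T, F, T]
r3 m[M→φ6] = [T, T, T, T]
r3 m[E→φ3] = [T, T, T, F]
r3 m[E→φ9] = [T, T, T, T]
r3 m[L→φ4] = [T, T, T, T]
fixed point reached at round 3
b[M] = ⊗ incoming = [F, T, F, T]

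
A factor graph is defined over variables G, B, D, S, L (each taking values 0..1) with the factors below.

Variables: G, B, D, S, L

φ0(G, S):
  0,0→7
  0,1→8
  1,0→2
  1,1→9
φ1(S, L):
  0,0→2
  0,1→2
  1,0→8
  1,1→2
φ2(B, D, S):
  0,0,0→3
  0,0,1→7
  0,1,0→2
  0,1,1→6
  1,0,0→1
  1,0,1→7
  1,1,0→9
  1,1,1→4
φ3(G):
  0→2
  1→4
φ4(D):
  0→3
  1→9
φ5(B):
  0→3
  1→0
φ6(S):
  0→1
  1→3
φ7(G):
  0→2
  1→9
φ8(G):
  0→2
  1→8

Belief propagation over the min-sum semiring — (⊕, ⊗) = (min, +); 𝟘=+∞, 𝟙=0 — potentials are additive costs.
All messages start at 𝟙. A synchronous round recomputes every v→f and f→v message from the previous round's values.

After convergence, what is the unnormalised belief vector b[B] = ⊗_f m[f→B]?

init: all messages = 𝟙 over 2 values
r1 m[φ0→G] = [7, 2]
r1 m[φ0→S] = [2, 8]
r1 m[φ1→S] = [2, 2]
r1 m[φ1→L] = [2, 2]
r1 m[φ2→B] = [2, 1]
r1 m[φ2→D] = [1, 2]
r1 m[φ2→S] = [1, 4]
r1 m[φ3→G] = [2, 4]
r1 m[φ4→D] = [3, 9]
r1 m[φ5→B] = [3, 0]
r1 m[φ6→S] = [1, 3]
r1 m[φ7→G] = [2, 9]
r1 m[φ8→G] = [2, 8]
r1 m[G→φ0] = [0, 0]
r1 m[G→φ3] = [0, 0]
r1 m[G→φ7] = [0, 0]
r1 m[G→φ8] = [0, 0]
r1 m[B→φ2] = [0, 0]
r1 m[B→φ5] = [0, 0]
r1 m[D→φ2] = [0, 0]
r1 m[D→φ4] = [0, 0]
r1 m[S→φ0] = [0, 0]
r1 m[S→φ1] = [0, 0]
r1 m[S→φ2] = [0, 0]
r1 m[S→φ6] = [0, 0]
r1 m[L→φ1] = [0, 0]
r2 m[φ0→G] = [7, 2]
r2 m[φ0→S] = [2, 8]
r2 m[φ1→S] = [2, 2]
r2 m[φ1→L] = [2, 2]
r2 m[φ2→B] = [2, 1]
r2 m[φ2→D] = [1, 2]
r2 m[φ2→S] = [1, 4]
r2 m[φ3→G] = [2, 4]
r2 m[φ4→D] = [3, 9]
r2 m[φ5→B] = [3, 0]
r2 m[φ6→S] = [1, 3]
r2 m[φ7→G] = [2, 9]
r2 m[φ8→G] = [2, 8]
r2 m[G→φ0] = [6, 21]
r2 m[G→φ3] = [11, 19]
r2 m[G→φ7] = [11, 14]
r2 m[G→φ8] = [11, 15]
r2 m[B→φ2] = [3, 0]
r2 m[B→φ5] = [2, 1]
r2 m[D→φ2] = [3, 9]
r2 m[D→φ4] = [1, 2]
r2 m[S→φ0] = [4, 9]
r2 m[S→φ1] = [4, 15]
r2 m[S→φ2] = [5, 13]
r2 m[S→φ6] = [5, 14]
r2 m[L→φ1] = [0, 0]
r3 m[φ0→G] = [11, 6]
r3 m[φ0→S] = [13, 14]
r3 m[φ1→S] = [2, 2]
r3 m[φ1→L] = [6, 6]
r3 m[φ2→B] = [11, 9]
r3 m[φ2→D] = [6, 10]
r3 m[φ2→S] = [4, 10]
r3 m[φ3→G] = [2, 4]
r3 m[φ4→D] = [3, 9]
r3 m[φ5→B] = [3, 0]
r3 m[φ6→S] = [1, 3]
r3 m[φ7→G] = [2, 9]
r3 m[φ8→G] = [2, 8]
r3 m[G→φ0] = [6, 21]
r3 m[G→φ3] = [11, 19]
r3 m[G→φ7] = [11, 14]
r3 m[G→φ8] = [11, 15]
r3 m[B→φ2] = [3, 0]
r3 m[B→φ5] = [2, 1]
r3 m[D→φ2] = [3, 9]
r3 m[D→φ4] = [1, 2]
r3 m[S→φ0] = [4, 9]
r3 m[S→φ1] = [4, 15]
r3 m[S→φ2] = [5, 13]
r3 m[S→φ6] = [5, 14]
r3 m[L→φ1] = [0, 0]
r4 m[φ0→G] = [11, 6]
r4 m[φ0→S] = [13, 14]
r4 m[φ1→S] = [2, 2]
r4 m[φ1→L] = [6, 6]
r4 m[φ2→B] = [11, 9]
r4 m[φ2→D] = [6, 10]
r4 m[φ2→S] = [4, 10]
r4 m[φ3→G] = [2, 4]
r4 m[φ4→D] = [3, 9]
r4 m[φ5→B] = [3, 0]
r4 m[φ6→S] = [1, 3]
r4 m[φ7→G] = [2, 9]
r4 m[φ8→G] = [2, 8]
r4 m[G→φ0] = [6, 21]
r4 m[G→φ3] = [15, 23]
r4 m[G→φ7] = [15, 18]
r4 m[G→φ8] = [15, 19]
r4 m[B→φ2] = [3, 0]
r4 m[B→φ5] = [11, 9]
r4 m[D→φ2] = [3, 9]
r4 m[D→φ4] = [6, 10]
r4 m[S→φ0] = [7, 15]
r4 m[S→φ1] = [18, 27]
r4 m[S→φ2] = [16, 19]
r4 m[S→φ6] = [19, 26]
r4 m[L→φ1] = [0, 0]
r5 m[φ0→G] = [14, 9]
r5 m[φ0→S] = [13, 14]
r5 m[φ1→S] = [2, 2]
r5 m[φ1→L] = [20, 20]
r5 m[φ2→B] = [22, 20]
r5 m[φ2→D] = [17, 21]
r5 m[φ2→S] = [4, 10]
r5 m[φ3→G] = [2, 4]
r5 m[φ4→D] = [3, 9]
r5 m[φ5→B] = [3, 0]
r5 m[φ6→S] = [1, 3]
r5 m[φ7→G] = [2, 9]
r5 m[φ8→G] = [2, 8]
r5 m[G→φ0] = [6, 21]
r5 m[G→φ3] = [15, 23]
r5 m[G→φ7] = [15, 18]
r5 m[G→φ8] = [15, 19]
r5 m[B→φ2] = [3, 0]
r5 m[B→φ5] = [11, 9]
r5 m[D→φ2] = [3, 9]
r5 m[D→φ4] = [6, 10]
r5 m[S→φ0] = [7, 15]
r5 m[S→φ1] = [18, 27]
r5 m[S→φ2] = [16, 19]
r5 m[S→φ6] = [19, 26]
r5 m[L→φ1] = [0, 0]
r6 m[φ0→G] = [14, 9]
r6 m[φ0→S] = [13, 14]
r6 m[φ1→S] = [2, 2]
r6 m[φ1→L] = [20, 20]
r6 m[φ2→B] = [22, 20]
r6 m[φ2→D] = [17, 21]
r6 m[φ2→S] = [4, 10]
r6 m[φ3→G] = [2, 4]
r6 m[φ4→D] = [3, 9]
r6 m[φ5→B] = [3, 0]
r6 m[φ6→S] = [1, 3]
r6 m[φ7→G] = [2, 9]
r6 m[φ8→G] = [2, 8]
r6 m[G→φ0] = [6, 21]
r6 m[G→φ3] = [18, 26]
r6 m[G→φ7] = [18, 21]
r6 m[G→φ8] = [18, 22]
r6 m[B→φ2] = [3, 0]
r6 m[B→φ5] = [22, 20]
r6 m[D→φ2] = [3, 9]
r6 m[D→φ4] = [17, 21]
r6 m[S→φ0] = [7, 15]
r6 m[S→φ1] = [18, 27]
r6 m[S→φ2] = [16, 19]
r6 m[S→φ6] = [19, 26]
r6 m[L→φ1] = [0, 0]
r7 m[φ0→G] = [14, 9]
r7 m[φ0→S] = [13, 14]
r7 m[φ1→S] = [2, 2]
r7 m[φ1→L] = [20, 20]
r7 m[φ2→B] = [22, 20]
r7 m[φ2→D] = [17, 21]
r7 m[φ2→S] = [4, 10]
r7 m[φ3→G] = [2, 4]
r7 m[φ4→D] = [3, 9]
r7 m[φ5→B] = [3, 0]
r7 m[φ6→S] = [1, 3]
r7 m[φ7→G] = [2, 9]
r7 m[φ8→G] = [2, 8]
r7 m[G→φ0] = [6, 21]
r7 m[G→φ3] = [18, 26]
r7 m[G→φ7] = [18, 21]
r7 m[G→φ8] = [18, 22]
r7 m[B→φ2] = [3, 0]
r7 m[B→φ5] = [22, 20]
r7 m[D→φ2] = [3, 9]
r7 m[D→φ4] = [17, 21]
r7 m[S→φ0] = [7, 15]
r7 m[S→φ1] = [18, 27]
r7 m[S→φ2] = [16, 19]
r7 m[S→φ6] = [19, 26]
r7 m[L→φ1] = [0, 0]
fixed point reached at round 7
b[B] = ⊗ incoming = [25, 20]

b[B] = [25, 20]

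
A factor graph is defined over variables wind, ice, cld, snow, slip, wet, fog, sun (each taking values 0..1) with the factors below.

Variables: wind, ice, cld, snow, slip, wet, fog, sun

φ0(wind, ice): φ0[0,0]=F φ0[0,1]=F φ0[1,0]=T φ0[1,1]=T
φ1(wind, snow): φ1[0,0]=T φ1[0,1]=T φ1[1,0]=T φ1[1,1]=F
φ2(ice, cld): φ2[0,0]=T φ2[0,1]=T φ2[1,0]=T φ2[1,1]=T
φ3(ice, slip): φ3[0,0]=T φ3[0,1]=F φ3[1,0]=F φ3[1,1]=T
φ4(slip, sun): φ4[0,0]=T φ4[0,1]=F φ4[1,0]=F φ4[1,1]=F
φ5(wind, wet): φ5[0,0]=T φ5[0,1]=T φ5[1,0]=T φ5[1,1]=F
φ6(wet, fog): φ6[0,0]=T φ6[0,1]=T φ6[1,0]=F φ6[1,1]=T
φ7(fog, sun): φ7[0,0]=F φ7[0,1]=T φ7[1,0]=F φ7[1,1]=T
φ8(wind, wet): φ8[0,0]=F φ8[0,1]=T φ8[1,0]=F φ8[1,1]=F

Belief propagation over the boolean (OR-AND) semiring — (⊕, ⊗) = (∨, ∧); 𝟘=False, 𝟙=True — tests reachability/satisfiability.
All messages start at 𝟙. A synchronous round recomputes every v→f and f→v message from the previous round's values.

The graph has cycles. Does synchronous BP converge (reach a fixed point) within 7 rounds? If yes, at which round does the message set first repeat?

init: all messages = 𝟙 over 2 values
r1 m[φ0→wind] = [F, T]
r1 m[φ0→ice] = [T, T]
r1 m[φ1→wind] = [T, T]
r1 m[φ1→snow] = [T, T]
r1 m[φ2→ice] = [T, T]
r1 m[φ2→cld] = [T, T]
r1 m[φ3→ice] = [T, T]
r1 m[φ3→slip] = [T, T]
r1 m[φ4→slip] = [T, F]
r1 m[φ4→sun] = [T, F]
r1 m[φ5→wind] = [T, T]
r1 m[φ5→wet] = [T, T]
r1 m[φ6→wet] = [T, T]
r1 m[φ6→fog] = [T, T]
r1 m[φ7→fog] = [T, T]
r1 m[φ7→sun] = [F, T]
r1 m[φ8→wind] = [T, F]
r1 m[φ8→wet] = [F, T]
r1 m[wind→φ0] = [T, T]
r1 m[wind→φ1] = [T, T]
r1 m[wind→φ5] = [T, T]
r1 m[wind→φ8] = [T, T]
r1 m[ice→φ0] = [T, T]
r1 m[ice→φ2] = [T, T]
r1 m[ice→φ3] = [T, T]
r1 m[cld→φ2] = [T, T]
r1 m[snow→φ1] = [T, T]
r1 m[slip→φ3] = [T, T]
r1 m[slip→φ4] = [T, T]
r1 m[wet→φ5] = [T, T]
r1 m[wet→φ6] = [T, T]
r1 m[wet→φ8] = [T, T]
r1 m[fog→φ6] = [T, T]
r1 m[fog→φ7] = [T, T]
r1 m[sun→φ4] = [T, T]
r1 m[sun→φ7] = [T, T]
r2 m[φ0→wind] = [F, T]
r2 m[φ0→ice] = [T, T]
r2 m[φ1→wind] = [T, T]
r2 m[φ1→snow] = [T, T]
r2 m[φ2→ice] = [T, T]
r2 m[φ2→cld] = [T, T]
r2 m[φ3→ice] = [T, T]
r2 m[φ3→slip] = [T, T]
r2 m[φ4→slip] = [T, F]
r2 m[φ4→sun] = [T, F]
r2 m[φ5→wind] = [T, T]
r2 m[φ5→wet] = [T, T]
r2 m[φ6→wet] = [T, T]
r2 m[φ6→fog] = [T, T]
r2 m[φ7→fog] = [T, T]
r2 m[φ7→sun] = [F, T]
r2 m[φ8→wind] = [T, F]
r2 m[φ8→wet] = [F, T]
r2 m[wind→φ0] = [T, F]
r2 m[wind→φ1] = [F, F]
r2 m[wind→φ5] = [F, F]
r2 m[wind→φ8] = [F, T]
r2 m[ice→φ0] = [T, T]
r2 m[ice→φ2] = [T, T]
r2 m[ice→φ3] = [T, T]
r2 m[cld→φ2] = [T, T]
r2 m[snow→φ1] = [T, T]
r2 m[slip→φ3] = [T, F]
r2 m[slip→φ4] = [T, T]
r2 m[wet→φ5] = [F, T]
r2 m[wet→φ6] = [F, T]
r2 m[wet→φ8] = [T, T]
r2 m[fog→φ6] = [T, T]
r2 m[fog→φ7] = [T, T]
r2 m[sun→φ4] = [F, T]
r2 m[sun→φ7] = [T, F]
r3 m[φ0→wind] = [F, T]
r3 m[φ0→ice] = [F, F]
r3 m[φ1→wind] = [T, T]
r3 m[φ1→snow] = [F, F]
r3 m[φ2→ice] = [T, T]
r3 m[φ2→cld] = [T, T]
r3 m[φ3→ice] = [T, F]
r3 m[φ3→slip] = [T, T]
r3 m[φ4→slip] = [F, F]
r3 m[φ4→sun] = [T, F]
r3 m[φ5→wind] = [T, F]
r3 m[φ5→wet] = [F, F]
r3 m[φ6→wet] = [T, T]
r3 m[φ6→fog] = [F, T]
r3 m[φ7→fog] = [F, F]
r3 m[φ7→sun] = [F, T]
r3 m[φ8→wind] = [T, F]
r3 m[φ8→wet] = [F, F]
r3 m[wind→φ0] = [T, F]
r3 m[wind→φ1] = [F, F]
r3 m[wind→φ5] = [F, F]
r3 m[wind→φ8] = [F, T]
r3 m[ice→φ0] = [T, T]
r3 m[ice→φ2] = [T, T]
r3 m[ice→φ3] = [T, T]
r3 m[cld→φ2] = [T, T]
r3 m[snow→φ1] = [T, T]
r3 m[slip→φ3] = [T, F]
r3 m[slip→φ4] = [T, T]
r3 m[wet→φ5] = [F, T]
r3 m[wet→φ6] = [F, T]
r3 m[wet→φ8] = [T, T]
r3 m[fog→φ6] = [T, T]
r3 m[fog→φ7] = [T, T]
r3 m[sun→φ4] = [F, T]
r3 m[sun→φ7] = [T, F]
r4 m[φ0→wind] = [F, T]
r4 m[φ0→ice] = [F, F]
r4 m[φ1→wind] = [T, T]
r4 m[φ1→snow] = [F, F]
r4 m[φ2→ice] = [T, T]
r4 m[φ2→cld] = [T, T]
r4 m[φ3→ice] = [T, F]
r4 m[φ3→slip] = [T, T]
r4 m[φ4→slip] = [F, F]
r4 m[φ4→sun] = [T, F]
r4 m[φ5→wind] = [T, F]
r4 m[φ5→wet] = [F, F]
r4 m[φ6→wet] = [T, T]
r4 m[φ6→fog] = [F, T]
r4 m[φ7→fog] = [F, F]
r4 m[φ7→sun] = [F, T]
r4 m[φ8→wind] = [T, F]
r4 m[φ8→wet] = [F, F]
r4 m[wind→φ0] = [T, F]
r4 m[wind→φ1] = [F, F]
r4 m[wind→φ5] = [F, F]
r4 m[wind→φ8] = [F, F]
r4 m[ice→φ0] = [T, F]
r4 m[ice→φ2] = [F, F]
r4 m[ice→φ3] = [F, F]
r4 m[cld→φ2] = [T, T]
r4 m[snow→φ1] = [T, T]
r4 m[slip→φ3] = [F, F]
r4 m[slip→φ4] = [T, T]
r4 m[wet→φ5] = [F, F]
r4 m[wet→φ6] = [F, F]
r4 m[wet→φ8] = [F, F]
r4 m[fog→φ6] = [F, F]
r4 m[fog→φ7] = [F, T]
r4 m[sun→φ4] = [F, T]
r4 m[sun→φ7] = [T, F]
r5 m[φ0→wind] = [F, T]
r5 m[φ0→ice] = [F, F]
r5 m[φ1→wind] = [T, T]
r5 m[φ1→snow] = [F, F]
r5 m[φ2→ice] = [T, T]
r5 m[φ2→cld] = [F, F]
r5 m[φ3→ice] = [F, F]
r5 m[φ3→slip] = [F, F]
r5 m[φ4→slip] = [F, F]
r5 m[φ4→sun] = [T, F]
r5 m[φ5→wind] = [F, F]
r5 m[φ5→wet] = [F, F]
r5 m[φ6→wet] = [F, F]
r5 m[φ6→fog] = [F, F]
r5 m[φ7→fog] = [F, F]
r5 m[φ7→sun] = [F, T]
r5 m[φ8→wind] = [F, F]
r5 m[φ8→wet] = [F, F]
r5 m[wind→φ0] = [T, F]
r5 m[wind→φ1] = [F, F]
r5 m[wind→φ5] = [F, F]
r5 m[wind→φ8] = [F, F]
r5 m[ice→φ0] = [T, F]
r5 m[ice→φ2] = [F, F]
r5 m[ice→φ3] = [F, F]
r5 m[cld→φ2] = [T, T]
r5 m[snow→φ1] = [T, T]
r5 m[slip→φ3] = [F, F]
r5 m[slip→φ4] = [T, T]
r5 m[wet→φ5] = [F, F]
r5 m[wet→φ6] = [F, F]
r5 m[wet→φ8] = [F, F]
r5 m[fog→φ6] = [F, F]
r5 m[fog→φ7] = [F, T]
r5 m[sun→φ4] = [F, T]
r5 m[sun→φ7] = [T, F]
r6 m[φ0→wind] = [F, T]
r6 m[φ0→ice] = [F, F]
r6 m[φ1→wind] = [T, T]
r6 m[φ1→snow] = [F, F]
r6 m[φ2→ice] = [T, T]
r6 m[φ2→cld] = [F, F]
r6 m[φ3→ice] = [F, F]
r6 m[φ3→slip] = [F, F]
r6 m[φ4→slip] = [F, F]
r6 m[φ4→sun] = [T, F]
r6 m[φ5→wind] = [F, F]
r6 m[φ5→wet] = [F, F]
r6 m[φ6→wet] = [F, F]
r6 m[φ6→fog] = [F, F]
r6 m[φ7→fog] = [F, F]
r6 m[φ7→sun] = [F, T]
r6 m[φ8→wind] = [F, F]
r6 m[φ8→wet] = [F, F]
r6 m[wind→φ0] = [F, F]
r6 m[wind→φ1] = [F, F]
r6 m[wind→φ5] = [F, F]
r6 m[wind→φ8] = [F, F]
r6 m[ice→φ0] = [F, F]
r6 m[ice→φ2] = [F, F]
r6 m[ice→φ3] = [F, F]
r6 m[cld→φ2] = [T, T]
r6 m[snow→φ1] = [T, T]
r6 m[slip→φ3] = [F, F]
r6 m[slip→φ4] = [F, F]
r6 m[wet→φ5] = [F, F]
r6 m[wet→φ6] = [F, F]
r6 m[wet→φ8] = [F, F]
r6 m[fog→φ6] = [F, F]
r6 m[fog→φ7] = [F, F]
r6 m[sun→φ4] = [F, T]
r6 m[sun→φ7] = [T, F]
r7 m[φ0→wind] = [F, F]
r7 m[φ0→ice] = [F, F]
r7 m[φ1→wind] = [T, T]
r7 m[φ1→snow] = [F, F]
r7 m[φ2→ice] = [T, T]
r7 m[φ2→cld] = [F, F]
r7 m[φ3→ice] = [F, F]
r7 m[φ3→slip] = [F, F]
r7 m[φ4→slip] = [F, F]
r7 m[φ4→sun] = [F, F]
r7 m[φ5→wind] = [F, F]
r7 m[φ5→wet] = [F, F]
r7 m[φ6→wet] = [F, F]
r7 m[φ6→fog] = [F, F]
r7 m[φ7→fog] = [F, F]
r7 m[φ7→sun] = [F, F]
r7 m[φ8→wind] = [F, F]
r7 m[φ8→wet] = [F, F]
r7 m[wind→φ0] = [F, F]
r7 m[wind→φ1] = [F, F]
r7 m[wind→φ5] = [F, F]
r7 m[wind→φ8] = [F, F]
r7 m[ice→φ0] = [F, F]
r7 m[ice→φ2] = [F, F]
r7 m[ice→φ3] = [F, F]
r7 m[cld→φ2] = [T, T]
r7 m[snow→φ1] = [T, T]
r7 m[slip→φ3] = [F, F]
r7 m[slip→φ4] = [F, F]
r7 m[wet→φ5] = [F, F]
r7 m[wet→φ6] = [F, F]
r7 m[wet→φ8] = [F, F]
r7 m[fog→φ6] = [F, F]
r7 m[fog→φ7] = [F, F]
r7 m[sun→φ4] = [F, T]
r7 m[sun→φ7] = [T, F]
no fixed point within 7 rounds

NOT CONVERGED within 7 rounds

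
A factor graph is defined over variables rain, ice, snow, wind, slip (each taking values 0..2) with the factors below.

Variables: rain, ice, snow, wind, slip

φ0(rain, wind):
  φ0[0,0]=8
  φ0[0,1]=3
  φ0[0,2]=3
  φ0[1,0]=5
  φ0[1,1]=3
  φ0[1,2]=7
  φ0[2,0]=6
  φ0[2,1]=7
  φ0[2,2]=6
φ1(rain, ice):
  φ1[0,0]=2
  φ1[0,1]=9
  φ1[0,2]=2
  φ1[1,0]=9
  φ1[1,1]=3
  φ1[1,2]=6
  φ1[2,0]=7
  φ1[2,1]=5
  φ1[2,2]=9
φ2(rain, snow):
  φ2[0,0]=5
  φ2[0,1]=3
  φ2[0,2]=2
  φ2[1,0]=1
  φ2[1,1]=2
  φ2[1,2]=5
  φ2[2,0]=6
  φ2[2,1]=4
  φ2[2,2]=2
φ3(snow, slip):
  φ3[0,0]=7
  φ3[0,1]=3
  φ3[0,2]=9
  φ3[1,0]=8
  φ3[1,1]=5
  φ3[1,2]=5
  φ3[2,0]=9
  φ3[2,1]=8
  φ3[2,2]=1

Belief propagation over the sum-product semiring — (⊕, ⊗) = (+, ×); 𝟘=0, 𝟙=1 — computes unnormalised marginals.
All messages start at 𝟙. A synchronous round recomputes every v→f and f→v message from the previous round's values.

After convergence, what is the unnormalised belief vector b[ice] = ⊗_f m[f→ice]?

b[ice] = [54281, 50925, 56192]

init: all messages = 𝟙 over 3 values
r1 m[φ0→rain] = [14, 15, 19]
r1 m[φ0→wind] = [19, 13, 16]
r1 m[φ1→rain] = [13, 18, 21]
r1 m[φ1→ice] = [18, 17, 17]
r1 m[φ2→rain] = [10, 8, 12]
r1 m[φ2→snow] = [12, 9, 9]
r1 m[φ3→snow] = [19, 18, 18]
r1 m[φ3→slip] = [24, 16, 15]
r1 m[rain→φ0] = [1, 1, 1]
r1 m[rain→φ1] = [1, 1, 1]
r1 m[rain→φ2] = [1, 1, 1]
r1 m[ice→φ1] = [1, 1, 1]
r1 m[snow→φ2] = [1, 1, 1]
r1 m[snow→φ3] = [1, 1, 1]
r1 m[wind→φ0] = [1, 1, 1]
r1 m[slip→φ3] = [1, 1, 1]
r2 m[φ0→rain] = [14, 15, 19]
r2 m[φ0→wind] = [19, 13, 16]
r2 m[φ1→rain] = [13, 18, 21]
r2 m[φ1→ice] = [18, 17, 17]
r2 m[φ2→rain] = [10, 8, 12]
r2 m[φ2→snow] = [12, 9, 9]
r2 m[φ3→snow] = [19, 18, 18]
r2 m[φ3→slip] = [24, 16, 15]
r2 m[rain→φ0] = [130, 144, 252]
r2 m[rain→φ1] = [140, 120, 228]
r2 m[rain→φ2] = [182, 270, 399]
r2 m[ice→φ1] = [1, 1, 1]
r2 m[snow→φ2] = [19, 18, 18]
r2 m[snow→φ3] = [12, 9, 9]
r2 m[wind→φ0] = [1, 1, 1]
r2 m[slip→φ3] = [1, 1, 1]
r3 m[φ0→rain] = [14, 15, 19]
r3 m[φ0→wind] = [3272, 2586, 2910]
r3 m[φ1→rain] = [13, 18, 21]
r3 m[φ1→ice] = [2956, 2760, 3052]
r3 m[φ2→rain] = [185, 145, 222]
r3 m[φ2→snow] = [3574, 2682, 2512]
r3 m[φ3→snow] = [19, 18, 18]
r3 m[φ3→slip] = [237, 153, 162]
r3 m[rain→φ0] = [130, 144, 252]
r3 m[rain→φ1] = [140, 120, 228]
r3 m[rain→φ2] = [182, 270, 399]
r3 m[ice→φ1] = [1, 1, 1]
r3 m[snow→φ2] = [19, 18, 18]
r3 m[snow→φ3] = [12, 9, 9]
r3 m[wind→φ0] = [1, 1, 1]
r3 m[slip→φ3] = [1, 1, 1]
r4 m[φ0→rain] = [14, 15, 19]
r4 m[φ0→wind] = [3272, 2586, 2910]
r4 m[φ1→rain] = [13, 18, 21]
r4 m[φ1→ice] = [2956, 2760, 3052]
r4 m[φ2→rain] = [185, 145, 222]
r4 m[φ2→snow] = [3574, 2682, 2512]
r4 m[φ3→snow] = [19, 18, 18]
r4 m[φ3→slip] = [237, 153, 162]
r4 m[rain→φ0] = [2405, 2610, 4662]
r4 m[rain→φ1] = [2590, 2175, 4218]
r4 m[rain→φ2] = [182, 270, 399]
r4 m[ice→φ1] = [1, 1, 1]
r4 m[snow→φ2] = [19, 18, 18]
r4 m[snow→φ3] = [3574, 2682, 2512]
r4 m[wind→φ0] = [1, 1, 1]
r4 m[slip→φ3] = [1, 1, 1]
r5 m[φ0→rain] = [14, 15, 19]
r5 m[φ0→wind] = [60262, 47679, 53457]
r5 m[φ1→rain] = [13, 18, 21]
r5 m[φ1→ice] = [54281, 50925, 56192]
r5 m[φ2→rain] = [185, 145, 222]
r5 m[φ2→snow] = [3574, 2682, 2512]
r5 m[φ3→snow] = [19, 18, 18]
r5 m[φ3→slip] = [69082, 44228, 48088]
r5 m[rain→φ0] = [2405, 2610, 4662]
r5 m[rain→φ1] = [2590, 2175, 4218]
r5 m[rain→φ2] = [182, 270, 399]
r5 m[ice→φ1] = [1, 1, 1]
r5 m[snow→φ2] = [19, 18, 18]
r5 m[snow→φ3] = [3574, 2682, 2512]
r5 m[wind→φ0] = [1, 1, 1]
r5 m[slip→φ3] = [1, 1, 1]
r6 m[φ0→rain] = [14, 15, 19]
r6 m[φ0→wind] = [60262, 47679, 53457]
r6 m[φ1→rain] = [13, 18, 21]
r6 m[φ1→ice] = [54281, 50925, 56192]
r6 m[φ2→rain] = [185, 145, 222]
r6 m[φ2→snow] = [3574, 2682, 2512]
r6 m[φ3→snow] = [19, 18, 18]
r6 m[φ3→slip] = [69082, 44228, 48088]
r6 m[rain→φ0] = [2405, 2610, 4662]
r6 m[rain→φ1] = [2590, 2175, 4218]
r6 m[rain→φ2] = [182, 270, 399]
r6 m[ice→φ1] = [1, 1, 1]
r6 m[snow→φ2] = [19, 18, 18]
r6 m[snow→φ3] = [3574, 2682, 2512]
r6 m[wind→φ0] = [1, 1, 1]
r6 m[slip→φ3] = [1, 1, 1]
fixed point reached at round 6
b[ice] = ⊗ incoming = [54281, 50925, 56192]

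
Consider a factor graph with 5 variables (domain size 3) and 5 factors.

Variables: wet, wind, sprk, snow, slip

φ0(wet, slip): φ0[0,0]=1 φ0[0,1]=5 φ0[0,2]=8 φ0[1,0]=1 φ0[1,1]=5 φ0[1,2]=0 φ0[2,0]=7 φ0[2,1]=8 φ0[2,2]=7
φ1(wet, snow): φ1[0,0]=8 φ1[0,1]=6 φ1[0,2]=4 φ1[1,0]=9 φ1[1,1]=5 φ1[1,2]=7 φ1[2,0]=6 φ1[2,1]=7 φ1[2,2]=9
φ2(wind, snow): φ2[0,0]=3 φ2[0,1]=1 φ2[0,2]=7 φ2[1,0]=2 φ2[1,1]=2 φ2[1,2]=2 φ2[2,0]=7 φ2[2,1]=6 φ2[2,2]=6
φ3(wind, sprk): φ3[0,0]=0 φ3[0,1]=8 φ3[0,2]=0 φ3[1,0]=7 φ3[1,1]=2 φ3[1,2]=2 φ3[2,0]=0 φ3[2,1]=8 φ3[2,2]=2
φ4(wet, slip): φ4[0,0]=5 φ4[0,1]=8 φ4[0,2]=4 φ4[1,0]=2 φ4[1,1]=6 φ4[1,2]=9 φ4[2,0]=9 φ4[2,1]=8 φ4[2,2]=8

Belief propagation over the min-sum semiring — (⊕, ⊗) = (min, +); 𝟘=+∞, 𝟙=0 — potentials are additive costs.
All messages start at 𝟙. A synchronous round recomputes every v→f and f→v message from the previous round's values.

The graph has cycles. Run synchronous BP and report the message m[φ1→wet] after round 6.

init: all messages = 𝟙 over 3 values
r1 m[φ0→wet] = [1, 0, 7]
r1 m[φ0→slip] = [1, 5, 0]
r1 m[φ1→wet] = [4, 5, 6]
r1 m[φ1→snow] = [6, 5, 4]
r1 m[φ2→wind] = [1, 2, 6]
r1 m[φ2→snow] = [2, 1, 2]
r1 m[φ3→wind] = [0, 2, 0]
r1 m[φ3→sprk] = [0, 2, 0]
r1 m[φ4→wet] = [4, 2, 8]
r1 m[φ4→slip] = [2, 6, 4]
r1 m[wet→φ0] = [0, 0, 0]
r1 m[wet→φ1] = [0, 0, 0]
r1 m[wet→φ4] = [0, 0, 0]
r1 m[wind→φ2] = [0, 0, 0]
r1 m[wind→φ3] = [0, 0, 0]
r1 m[sprk→φ3] = [0, 0, 0]
r1 m[snow→φ1] = [0, 0, 0]
r1 m[snow→φ2] = [0, 0, 0]
r1 m[slip→φ0] = [0, 0, 0]
r1 m[slip→φ4] = [0, 0, 0]
r2 m[φ0→wet] = [1, 0, 7]
r2 m[φ0→slip] = [1, 5, 0]
r2 m[φ1→wet] = [4, 5, 6]
r2 m[φ1→snow] = [6, 5, 4]
r2 m[φ2→wind] = [1, 2, 6]
r2 m[φ2→snow] = [2, 1, 2]
r2 m[φ3→wind] = [0, 2, 0]
r2 m[φ3→sprk] = [0, 2, 0]
r2 m[φ4→wet] = [4, 2, 8]
r2 m[φ4→slip] = [2, 6, 4]
r2 m[wet→φ0] = [8, 7, 14]
r2 m[wet→φ1] = [5, 2, 15]
r2 m[wet→φ4] = [5, 5, 13]
r2 m[wind→φ2] = [0, 2, 0]
r2 m[wind→φ3] = [1, 2, 6]
r2 m[sprk→φ3] = [0, 0, 0]
r2 m[snow→φ1] = [2, 1, 2]
r2 m[snow→φ2] = [6, 5, 4]
r2 m[slip→φ0] = [2, 6, 4]
r2 m[slip→φ4] = [1, 5, 0]
r3 m[φ0→wet] = [3, 3, 9]
r3 m[φ0→slip] = [8, 12, 7]
r3 m[φ1→wet] = [6, 6, 8]
r3 m[φ1→snow] = [11, 7, 9]
r3 m[φ2→wind] = [6, 6, 10]
r3 m[φ2→snow] = [3, 1, 4]
r3 m[φ3→wind] = [0, 2, 0]
r3 m[φ3→sprk] = [1, 4, 1]
r3 m[φ4→wet] = [4, 3, 8]
r3 m[φ4→slip] = [7, 11, 9]
r3 m[wet→φ0] = [8, 7, 14]
r3 m[wet→φ1] = [5, 2, 15]
r3 m[wet→φ4] = [5, 5, 13]
r3 m[wind→φ2] = [0, 2, 0]
r3 m[wind→φ3] = [1, 2, 6]
r3 m[sprk→φ3] = [0, 0, 0]
r3 m[snow→φ1] = [2, 1, 2]
r3 m[snow→φ2] = [6, 5, 4]
r3 m[slip→φ0] = [2, 6, 4]
r3 m[slip→φ4] = [1, 5, 0]
r4 m[φ0→wet] = [3, 3, 9]
r4 m[φ0→slip] = [8, 12, 7]
r4 m[φ1→wet] = [6, 6, 8]
r4 m[φ1→snow] = [11, 7, 9]
r4 m[φ2→wind] = [6, 6, 10]
r4 m[φ2→snow] = [3, 1, 4]
r4 m[φ3→wind] = [0, 2, 0]
r4 m[φ3→sprk] = [1, 4, 1]
r4 m[φ4→wet] = [4, 3, 8]
r4 m[φ4→slip] = [7, 11, 9]
r4 m[wet→φ0] = [10, 9, 16]
r4 m[wet→φ1] = [7, 6, 17]
r4 m[wet→φ4] = [9, 9, 17]
r4 m[wind→φ2] = [0, 2, 0]
r4 m[wind→φ3] = [6, 6, 10]
r4 m[sprk→φ3] = [0, 0, 0]
r4 m[snow→φ1] = [3, 1, 4]
r4 m[snow→φ2] = [11, 7, 9]
r4 m[slip→φ0] = [7, 11, 9]
r4 m[slip→φ4] = [8, 12, 7]
r5 m[φ0→wet] = [8, 8, 14]
r5 m[φ0→slip] = [10, 14, 9]
r5 m[φ1→wet] = [7, 6, 8]
r5 m[φ1→snow] = [15, 11, 11]
r5 m[φ2→wind] = [8, 9, 13]
r5 m[φ2→snow] = [3, 1, 4]
r5 m[φ3→wind] = [0, 2, 0]
r5 m[φ3→sprk] = [6, 8, 6]
r5 m[φ4→wet] = [11, 10, 15]
r5 m[φ4→slip] = [11, 15, 13]
r5 m[wet→φ0] = [10, 9, 16]
r5 m[wet→φ1] = [7, 6, 17]
r5 m[wet→φ4] = [9, 9, 17]
r5 m[wind→φ2] = [0, 2, 0]
r5 m[wind→φ3] = [6, 6, 10]
r5 m[sprk→φ3] = [0, 0, 0]
r5 m[snow→φ1] = [3, 1, 4]
r5 m[snow→φ2] = [11, 7, 9]
r5 m[slip→φ0] = [7, 11, 9]
r5 m[slip→φ4] = [8, 12, 7]
r6 m[φ0→wet] = [8, 8, 14]
r6 m[φ0→slip] = [10, 14, 9]
r6 m[φ1→wet] = [7, 6, 8]
r6 m[φ1→snow] = [15, 11, 11]
r6 m[φ2→wind] = [8, 9, 13]
r6 m[φ2→snow] = [3, 1, 4]
r6 m[φ3→wind] = [0, 2, 0]
r6 m[φ3→sprk] = [6, 8, 6]
r6 m[φ4→wet] = [11, 10, 15]
r6 m[φ4→slip] = [11, 15, 13]
r6 m[wet→φ0] = [18, 16, 23]
r6 m[wet→φ1] = [19, 18, 29]
r6 m[wet→φ4] = [15, 14, 22]
r6 m[wind→φ2] = [0, 2, 0]
r6 m[wind→φ3] = [8, 9, 13]
r6 m[sprk→φ3] = [0, 0, 0]
r6 m[snow→φ1] = [3, 1, 4]
r6 m[snow→φ2] = [15, 11, 11]
r6 m[slip→φ0] = [11, 15, 13]
r6 m[slip→φ4] = [10, 14, 9]

message @ round 6 = [7, 6, 8]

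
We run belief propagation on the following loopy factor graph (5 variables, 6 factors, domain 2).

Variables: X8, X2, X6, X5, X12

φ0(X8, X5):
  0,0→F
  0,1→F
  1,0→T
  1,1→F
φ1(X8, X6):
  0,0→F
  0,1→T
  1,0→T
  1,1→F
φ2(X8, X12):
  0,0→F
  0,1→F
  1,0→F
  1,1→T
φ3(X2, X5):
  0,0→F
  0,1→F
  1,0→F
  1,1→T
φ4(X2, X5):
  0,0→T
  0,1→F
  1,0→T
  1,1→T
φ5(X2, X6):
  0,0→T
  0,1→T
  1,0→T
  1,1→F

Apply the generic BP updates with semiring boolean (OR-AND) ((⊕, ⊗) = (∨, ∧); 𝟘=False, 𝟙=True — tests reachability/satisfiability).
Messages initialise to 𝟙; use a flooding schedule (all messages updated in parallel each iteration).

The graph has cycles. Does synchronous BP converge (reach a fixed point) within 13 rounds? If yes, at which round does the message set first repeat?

CONVERGED at round 10

init: all messages = 𝟙 over 2 values
r1 m[φ0→X8] = [F, T]
r1 m[φ0→X5] = [T, F]
r1 m[φ1→X8] = [T, T]
r1 m[φ1→X6] = [T, T]
r1 m[φ2→X8] = [F, T]
r1 m[φ2→X12] = [F, T]
r1 m[φ3→X2] = [F, T]
r1 m[φ3→X5] = [F, T]
r1 m[φ4→X2] = [T, T]
r1 m[φ4→X5] = [T, T]
r1 m[φ5→X2] = [T, T]
r1 m[φ5→X6] = [T, T]
r1 m[X8→φ0] = [T, T]
r1 m[X8→φ1] = [T, T]
r1 m[X8→φ2] = [T, T]
r1 m[X2→φ3] = [T, T]
r1 m[X2→φ4] = [T, T]
r1 m[X2→φ5] = [T, T]
r1 m[X6→φ1] = [T, T]
r1 m[X6→φ5] = [T, T]
r1 m[X5→φ0] = [T, T]
r1 m[X5→φ3] = [T, T]
r1 m[X5→φ4] = [T, T]
r1 m[X12→φ2] = [T, T]
r2 m[φ0→X8] = [F, T]
r2 m[φ0→X5] = [T, F]
r2 m[φ1→X8] = [T, T]
r2 m[φ1→X6] = [T, T]
r2 m[φ2→X8] = [F, T]
r2 m[φ2→X12] = [F, T]
r2 m[φ3→X2] = [F, T]
r2 m[φ3→X5] = [F, T]
r2 m[φ4→X2] = [T, T]
r2 m[φ4→X5] = [T, T]
r2 m[φ5→X2] = [T, T]
r2 m[φ5→X6] = [T, T]
r2 m[X8→φ0] = [F, T]
r2 m[X8→φ1] = [F, T]
r2 m[X8→φ2] = [F, T]
r2 m[X2→φ3] = [T, T]
r2 m[X2→φ4] = [F, T]
r2 m[X2→φ5] = [F, T]
r2 m[X6→φ1] = [T, T]
r2 m[X6→φ5] = [T, T]
r2 m[X5→φ0] = [F, T]
r2 m[X5→φ3] = [T, F]
r2 m[X5→φ4] = [F, F]
r2 m[X12→φ2] = [T, T]
r3 m[φ0→X8] = [F, F]
r3 m[φ0→X5] = [T, F]
r3 m[φ1→X8] = [T, T]
r3 m[φ1→X6] = [T, F]
r3 m[φ2→X8] = [F, T]
r3 m[φ2→X12] = [F, T]
r3 m[φ3→X2] = [F, F]
r3 m[φ3→X5] = [F, T]
r3 m[φ4→X2] = [F, F]
r3 m[φ4→X5] = [T, T]
r3 m[φ5→X2] = [T, T]
r3 m[φ5→X6] = [T, F]
r3 m[X8→φ0] = [F, T]
r3 m[X8→φ1] = [F, T]
r3 m[X8→φ2] = [F, T]
r3 m[X2→φ3] = [T, T]
r3 m[X2→φ4] = [F, T]
r3 m[X2→φ5] = [F, T]
r3 m[X6→φ1] = [T, T]
r3 m[X6→φ5] = [T, T]
r3 m[X5→φ0] = [F, T]
r3 m[X5→φ3] = [T, F]
r3 m[X5→φ4] = [F, F]
r3 m[X12→φ2] = [T, T]
r4 m[φ0→X8] = [F, F]
r4 m[φ0→X5] = [T, F]
r4 m[φ1→X8] = [T, T]
r4 m[φ1→X6] = [T, F]
r4 m[φ2→X8] = [F, T]
r4 m[φ2→X12] = [F, T]
r4 m[φ3→X2] = [F, F]
r4 m[φ3→X5] = [F, T]
r4 m[φ4→X2] = [F, F]
r4 m[φ4→X5] = [T, T]
r4 m[φ5→X2] = [T, T]
r4 m[φ5→X6] = [T, F]
r4 m[X8→φ0] = [F, T]
r4 m[X8→φ1] = [F, F]
r4 m[X8→φ2] = [F, F]
r4 m[X2→φ3] = [F, F]
r4 m[X2→φ4] = [F, F]
r4 m[X2→φ5] = [F, F]
r4 m[X6→φ1] = [T, F]
r4 m[X6→φ5] = [T, F]
r4 m[X5→φ0] = [F, T]
r4 m[X5→φ3] = [T, F]
r4 m[X5→φ4] = [F, F]
r4 m[X12→φ2] = [T, T]
r5 m[φ0→X8] = [F, F]
r5 m[φ0→X5] = [T, F]
r5 m[φ1→X8] = [F, T]
r5 m[φ1→X6] = [F, F]
r5 m[φ2→X8] = [F, T]
r5 m[φ2→X12] = [F, F]
r5 m[φ3→X2] = [F, F]
r5 m[φ3→X5] = [F, F]
r5 m[φ4→X2] = [F, F]
r5 m[φ4→X5] = [F, F]
r5 m[φ5→X2] = [T, T]
r5 m[φ5→X6] = [F, F]
r5 m[X8→φ0] = [F, T]
r5 m[X8→φ1] = [F, F]
r5 m[X8→φ2] = [F, F]
r5 m[X2→φ3] = [F, F]
r5 m[X2→φ4] = [F, F]
r5 m[X2→φ5] = [F, F]
r5 m[X6→φ1] = [T, F]
r5 m[X6→φ5] = [T, F]
r5 m[X5→φ0] = [F, T]
r5 m[X5→φ3] = [T, F]
r5 m[X5→φ4] = [F, F]
r5 m[X12→φ2] = [T, T]
r6 m[φ0→X8] = [F, F]
r6 m[φ0→X5] = [T, F]
r6 m[φ1→X8] = [F, T]
r6 m[φ1→X6] = [F, F]
r6 m[φ2→X8] = [F, T]
r6 m[φ2→X12] = [F, F]
r6 m[φ3→X2] = [F, F]
r6 m[φ3→X5] = [F, F]
r6 m[φ4→X2] = [F, F]
r6 m[φ4→X5] = [F, F]
r6 m[φ5→X2] = [T, T]
r6 m[φ5→X6] = [F, F]
r6 m[X8→φ0] = [F, T]
r6 m[X8→φ1] = [F, F]
r6 m[X8→φ2] = [F, F]
r6 m[X2→φ3] = [F, F]
r6 m[X2→φ4] = [F, F]
r6 m[X2→φ5] = [F, F]
r6 m[X6→φ1] = [F, F]
r6 m[X6→φ5] = [F, F]
r6 m[X5→φ0] = [F, F]
r6 m[X5→φ3] = [F, F]
r6 m[X5→φ4] = [F, F]
r6 m[X12→φ2] = [T, T]
r7 m[φ0→X8] = [F, F]
r7 m[φ0→X5] = [T, F]
r7 m[φ1→X8] = [F, F]
r7 m[φ1→X6] = [F, F]
r7 m[φ2→X8] = [F, T]
r7 m[φ2→X12] = [F, F]
r7 m[φ3→X2] = [F, F]
r7 m[φ3→X5] = [F, F]
r7 m[φ4→X2] = [F, F]
r7 m[φ4→X5] = [F, F]
r7 m[φ5→X2] = [F, F]
r7 m[φ5→X6] = [F, F]
r7 m[X8→φ0] = [F, T]
r7 m[X8→φ1] = [F, F]
r7 m[X8→φ2] = [F, F]
r7 m[X2→φ3] = [F, F]
r7 m[X2→φ4] = [F, F]
r7 m[X2→φ5] = [F, F]
r7 m[X6→φ1] = [F, F]
r7 m[X6→φ5] = [F, F]
r7 m[X5→φ0] = [F, F]
r7 m[X5→φ3] = [F, F]
r7 m[X5→φ4] = [F, F]
r7 m[X12→φ2] = [T, T]
r8 m[φ0→X8] = [F, F]
r8 m[φ0→X5] = [T, F]
r8 m[φ1→X8] = [F, F]
r8 m[φ1→X6] = [F, F]
r8 m[φ2→X8] = [F, T]
r8 m[φ2→X12] = [F, F]
r8 m[φ3→X2] = [F, F]
r8 m[φ3→X5] = [F, F]
r8 m[φ4→X2] = [F, F]
r8 m[φ4→X5] = [F, F]
r8 m[φ5→X2] = [F, F]
r8 m[φ5→X6] = [F, F]
r8 m[X8→φ0] = [F, F]
r8 m[X8→φ1] = [F, F]
r8 m[X8→φ2] = [F, F]
r8 m[X2→φ3] = [F, F]
r8 m[X2→φ4] = [F, F]
r8 m[X2→φ5] = [F, F]
r8 m[X6→φ1] = [F, F]
r8 m[X6→φ5] = [F, F]
r8 m[X5→φ0] = [F, F]
r8 m[X5→φ3] = [F, F]
r8 m[X5→φ4] = [F, F]
r8 m[X12→φ2] = [T, T]
r9 m[φ0→X8] = [F, F]
r9 m[φ0→X5] = [F, F]
r9 m[φ1→X8] = [F, F]
r9 m[φ1→X6] = [F, F]
r9 m[φ2→X8] = [F, T]
r9 m[φ2→X12] = [F, F]
r9 m[φ3→X2] = [F, F]
r9 m[φ3→X5] = [F, F]
r9 m[φ4→X2] = [F, F]
r9 m[φ4→X5] = [F, F]
r9 m[φ5→X2] = [F, F]
r9 m[φ5→X6] = [F, F]
r9 m[X8→φ0] = [F, F]
r9 m[X8→φ1] = [F, F]
r9 m[X8→φ2] = [F, F]
r9 m[X2→φ3] = [F, F]
r9 m[X2→φ4] = [F, F]
r9 m[X2→φ5] = [F, F]
r9 m[X6→φ1] = [F, F]
r9 m[X6→φ5] = [F, F]
r9 m[X5→φ0] = [F, F]
r9 m[X5→φ3] = [F, F]
r9 m[X5→φ4] = [F, F]
r9 m[X12→φ2] = [T, T]
r10 m[φ0→X8] = [F, F]
r10 m[φ0→X5] = [F, F]
r10 m[φ1→X8] = [F, F]
r10 m[φ1→X6] = [F, F]
r10 m[φ2→X8] = [F, T]
r10 m[φ2→X12] = [F, F]
r10 m[φ3→X2] = [F, F]
r10 m[φ3→X5] = [F, F]
r10 m[φ4→X2] = [F, F]
r10 m[φ4→X5] = [F, F]
r10 m[φ5→X2] = [F, F]
r10 m[φ5→X6] = [F, F]
r10 m[X8→φ0] = [F, F]
r10 m[X8→φ1] = [F, F]
r10 m[X8→φ2] = [F, F]
r10 m[X2→φ3] = [F, F]
r10 m[X2→φ4] = [F, F]
r10 m[X2→φ5] = [F, F]
r10 m[X6→φ1] = [F, F]
r10 m[X6→φ5] = [F, F]
r10 m[X5→φ0] = [F, F]
r10 m[X5→φ3] = [F, F]
r10 m[X5→φ4] = [F, F]
r10 m[X12→φ2] = [T, T]
fixed point reached at round 10
messages reach a fixed point at round 10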